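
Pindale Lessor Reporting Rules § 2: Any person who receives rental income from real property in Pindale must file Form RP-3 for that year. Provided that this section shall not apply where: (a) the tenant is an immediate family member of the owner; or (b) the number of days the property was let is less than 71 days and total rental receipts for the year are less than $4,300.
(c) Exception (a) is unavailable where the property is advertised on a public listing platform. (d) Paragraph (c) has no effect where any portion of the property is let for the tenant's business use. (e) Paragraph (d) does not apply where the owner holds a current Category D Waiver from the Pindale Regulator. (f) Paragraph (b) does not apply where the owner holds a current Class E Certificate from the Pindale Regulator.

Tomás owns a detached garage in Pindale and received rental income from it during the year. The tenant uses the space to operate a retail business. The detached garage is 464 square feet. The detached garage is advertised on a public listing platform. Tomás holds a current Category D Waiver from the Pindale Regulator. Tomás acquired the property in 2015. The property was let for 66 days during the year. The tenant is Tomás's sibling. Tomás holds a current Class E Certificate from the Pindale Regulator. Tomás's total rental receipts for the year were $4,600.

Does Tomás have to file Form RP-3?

Yes — Tomás must file Form RP-3.

Exception (a): the tenant is an immediate family member — every condition holds. But applying paragraphs (c)–(e): (c) operates — the property is publicly advertised. (d) is engaged (the space is let for business use), but yields to (e): (e) operates — a current Category D Waiver is held. (a) is therefore removed.
Exception (b) requires that total rental receipts for the year are less than $4,300; but total rental receipts for the year are $4,600, not less than $4,300, so (b) is unavailable.
None of the exceptions is available; § 2 applies in full.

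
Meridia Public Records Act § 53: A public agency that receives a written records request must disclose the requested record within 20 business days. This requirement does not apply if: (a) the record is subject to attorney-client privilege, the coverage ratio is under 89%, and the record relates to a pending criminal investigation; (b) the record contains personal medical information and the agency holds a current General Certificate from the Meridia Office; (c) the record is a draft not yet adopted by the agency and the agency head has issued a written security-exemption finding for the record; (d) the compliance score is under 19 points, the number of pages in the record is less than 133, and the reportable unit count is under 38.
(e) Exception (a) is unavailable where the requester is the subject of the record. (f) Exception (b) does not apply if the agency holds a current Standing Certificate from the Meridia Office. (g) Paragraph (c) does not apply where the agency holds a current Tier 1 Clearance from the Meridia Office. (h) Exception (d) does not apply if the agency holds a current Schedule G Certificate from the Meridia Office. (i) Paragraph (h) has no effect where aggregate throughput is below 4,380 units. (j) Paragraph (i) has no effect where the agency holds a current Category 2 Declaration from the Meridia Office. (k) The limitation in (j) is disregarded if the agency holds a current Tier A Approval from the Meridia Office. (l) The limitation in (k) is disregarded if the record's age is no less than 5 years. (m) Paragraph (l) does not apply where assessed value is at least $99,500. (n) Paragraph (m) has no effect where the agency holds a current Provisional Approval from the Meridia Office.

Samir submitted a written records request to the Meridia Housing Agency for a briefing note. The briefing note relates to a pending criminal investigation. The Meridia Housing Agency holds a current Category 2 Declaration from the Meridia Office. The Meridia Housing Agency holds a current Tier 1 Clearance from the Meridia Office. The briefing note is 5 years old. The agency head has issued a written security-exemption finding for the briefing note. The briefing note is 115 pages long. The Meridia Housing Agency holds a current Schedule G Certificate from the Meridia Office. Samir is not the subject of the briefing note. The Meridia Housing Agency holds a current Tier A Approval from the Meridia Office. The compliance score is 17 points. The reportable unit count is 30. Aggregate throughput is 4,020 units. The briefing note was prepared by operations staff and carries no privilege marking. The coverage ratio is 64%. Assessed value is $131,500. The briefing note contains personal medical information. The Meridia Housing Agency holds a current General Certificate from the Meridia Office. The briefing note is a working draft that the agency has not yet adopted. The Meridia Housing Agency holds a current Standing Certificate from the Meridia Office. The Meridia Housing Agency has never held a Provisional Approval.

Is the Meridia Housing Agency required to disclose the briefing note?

Exception (a) fails — the briefing note carries no privilege marking.
Exception (b)'s conditions are all satisfied: the briefing note contains personal medical information; a current General Certificate is held. But applying paragraph (f): (f) operates against (b): a current Standing Certificate is held. Exception (b) does not apply.
Exception (c): the briefing note is an unadopted draft; a written security-exemption finding has been issued — every condition holds. However, paragraph (g) must be considered: (g) operates — a current Tier 1 Clearance is held. So (c) is unavailable.
Exception (d)'s conditions are all satisfied: the compliance score is 17 points, under the 19 points limit; the number of pages in the record is 115, less than the 133 limit; the reportable unit count is 30, under the 38 limit. Considering the limiting provisions: (h) operates (a current Schedule G Certificate is held), but is itself disapplied by (i): (i) applies — aggregate throughput is 4,020 units, below the 4,380 units limit. (j) would limit (i) — a current Category 2 Declaration is held — but (k) sets (j) aside: (k) is engaged — a current Tier A Approval is held. (l) would limit (k) — the record's age is 5 years, meeting the 5 years threshold — but (m) sets (l) aside: (m) operates against (l): assessed value is $131,500, meeting the $99,500 threshold. (n), which would lift (m), is not triggered — no current Provisional Approval is held. So (d) applies.

No — exception (d) applies; the Meridia Housing Agency is not required to disclose the briefing note.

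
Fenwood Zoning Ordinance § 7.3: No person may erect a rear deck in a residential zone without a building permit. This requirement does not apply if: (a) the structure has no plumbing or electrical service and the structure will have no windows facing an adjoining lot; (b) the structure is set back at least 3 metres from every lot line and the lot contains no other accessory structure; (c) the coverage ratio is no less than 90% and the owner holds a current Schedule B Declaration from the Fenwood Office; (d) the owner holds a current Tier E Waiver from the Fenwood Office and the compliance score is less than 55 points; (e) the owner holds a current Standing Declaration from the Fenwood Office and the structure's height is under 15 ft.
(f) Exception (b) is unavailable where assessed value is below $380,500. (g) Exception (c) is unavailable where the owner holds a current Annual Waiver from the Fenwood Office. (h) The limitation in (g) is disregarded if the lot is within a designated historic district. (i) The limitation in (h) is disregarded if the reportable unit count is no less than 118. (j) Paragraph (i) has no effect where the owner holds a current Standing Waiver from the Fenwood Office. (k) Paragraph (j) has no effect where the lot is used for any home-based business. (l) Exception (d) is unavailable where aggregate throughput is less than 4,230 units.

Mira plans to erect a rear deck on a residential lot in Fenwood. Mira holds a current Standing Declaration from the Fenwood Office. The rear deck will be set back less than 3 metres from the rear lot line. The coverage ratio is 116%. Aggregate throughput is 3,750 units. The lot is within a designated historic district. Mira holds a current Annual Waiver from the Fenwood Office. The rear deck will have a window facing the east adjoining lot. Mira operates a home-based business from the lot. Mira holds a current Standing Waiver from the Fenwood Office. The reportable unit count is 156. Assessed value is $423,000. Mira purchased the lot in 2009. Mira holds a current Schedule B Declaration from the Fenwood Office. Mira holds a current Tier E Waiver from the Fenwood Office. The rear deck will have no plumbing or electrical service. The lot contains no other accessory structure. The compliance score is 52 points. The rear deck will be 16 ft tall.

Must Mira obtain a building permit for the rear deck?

Exception (a) fails — a window faces an adjoining lot.
Exception (b) does not apply: the rear setback is under 3 m.
Exception (c) is satisfied on its face — the coverage ratio is 116%, meeting the 90% threshold; a current Schedule B Declaration is held. But: (g) operates against (c): a current Annual Waiver is held. (h) would limit (g) — the lot is in a historic district — but (i) sets (h) aside: (i) operates against (h): the reportable unit count is 156, meeting the 118 threshold. (j) operates (a current Standing Waiver is held), but is overridden by (k): (k) operates against (j): a home-based business operates on the lot. (c) is therefore removed.
Exception (d) is satisfied on its face — a current Tier E Waiver is held; the compliance score is 52 points, less than the 55 points limit. But: (l) operates against (d): aggregate throughput is 3,750 units, less than the 4,230 units limit. So (d) is unavailable.
Exception (e) fails — the structure's height is 16 ft, not under 15 ft.
No exception applies. The general rule governs.

Yes — Mira must obtain a building permit.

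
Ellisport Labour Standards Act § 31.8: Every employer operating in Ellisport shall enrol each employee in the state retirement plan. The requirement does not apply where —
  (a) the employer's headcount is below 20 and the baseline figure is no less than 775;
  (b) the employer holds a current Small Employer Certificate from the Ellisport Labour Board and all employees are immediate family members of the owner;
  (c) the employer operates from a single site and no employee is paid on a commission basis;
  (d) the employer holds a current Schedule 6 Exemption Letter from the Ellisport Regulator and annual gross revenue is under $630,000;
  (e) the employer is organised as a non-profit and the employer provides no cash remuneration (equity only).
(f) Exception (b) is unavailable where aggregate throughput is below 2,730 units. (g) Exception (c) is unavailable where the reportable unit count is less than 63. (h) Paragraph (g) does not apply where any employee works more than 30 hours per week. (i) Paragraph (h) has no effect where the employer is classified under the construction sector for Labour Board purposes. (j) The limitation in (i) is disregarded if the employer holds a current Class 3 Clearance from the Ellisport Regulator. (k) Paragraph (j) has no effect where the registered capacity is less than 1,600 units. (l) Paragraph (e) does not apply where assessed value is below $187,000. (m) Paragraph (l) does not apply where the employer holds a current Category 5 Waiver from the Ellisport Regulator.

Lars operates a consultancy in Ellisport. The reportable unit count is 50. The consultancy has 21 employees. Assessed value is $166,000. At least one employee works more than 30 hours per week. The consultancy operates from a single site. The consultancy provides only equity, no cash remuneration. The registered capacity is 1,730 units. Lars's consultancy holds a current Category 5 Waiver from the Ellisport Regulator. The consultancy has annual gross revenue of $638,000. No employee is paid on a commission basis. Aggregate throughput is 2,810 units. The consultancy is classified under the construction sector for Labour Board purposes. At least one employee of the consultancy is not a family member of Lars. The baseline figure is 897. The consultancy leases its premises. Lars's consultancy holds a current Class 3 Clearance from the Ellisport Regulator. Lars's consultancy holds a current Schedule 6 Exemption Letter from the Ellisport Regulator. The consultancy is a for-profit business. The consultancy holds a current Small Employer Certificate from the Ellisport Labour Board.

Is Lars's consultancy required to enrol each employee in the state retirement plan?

No — exception (c) applies; Lars's consultancy is not required to enrol each employee in the state retirement plan.

Exception (a) requires that the employer's headcount is below 20; but the employer's headcount is 21, not below 20, so (a) is unavailable.
Exception (b) does not apply: at least one employee is not a family member.
Exception (c)'s conditions are all satisfied: the employer operates from a single site; no employee is paid on commission. Under paragraphs (g)–(k): (g) applies (the reportable unit count is 50, less than the 63 limit), but is overridden by (h): (h) operates against (g): at least one employee exceeds 30 hours/week. (i) operates (the consultancy is classified under the construction sector), but is displaced by (j): (j) operates against (i): a current Class 3 Clearance is held. (k) is not engaged (the registered capacity is 1,730 units, not less than 1,600 units), so (j) stands. (c) remains available.
Exception (d) requires that annual gross revenue is under $630,000; but annual gross revenue is $638,000, not under $630,000, so (d) is unavailable.
Exception (e) requires that the employer is organised as a non-profit; but the employer is for-profit, so (e) is unavailable.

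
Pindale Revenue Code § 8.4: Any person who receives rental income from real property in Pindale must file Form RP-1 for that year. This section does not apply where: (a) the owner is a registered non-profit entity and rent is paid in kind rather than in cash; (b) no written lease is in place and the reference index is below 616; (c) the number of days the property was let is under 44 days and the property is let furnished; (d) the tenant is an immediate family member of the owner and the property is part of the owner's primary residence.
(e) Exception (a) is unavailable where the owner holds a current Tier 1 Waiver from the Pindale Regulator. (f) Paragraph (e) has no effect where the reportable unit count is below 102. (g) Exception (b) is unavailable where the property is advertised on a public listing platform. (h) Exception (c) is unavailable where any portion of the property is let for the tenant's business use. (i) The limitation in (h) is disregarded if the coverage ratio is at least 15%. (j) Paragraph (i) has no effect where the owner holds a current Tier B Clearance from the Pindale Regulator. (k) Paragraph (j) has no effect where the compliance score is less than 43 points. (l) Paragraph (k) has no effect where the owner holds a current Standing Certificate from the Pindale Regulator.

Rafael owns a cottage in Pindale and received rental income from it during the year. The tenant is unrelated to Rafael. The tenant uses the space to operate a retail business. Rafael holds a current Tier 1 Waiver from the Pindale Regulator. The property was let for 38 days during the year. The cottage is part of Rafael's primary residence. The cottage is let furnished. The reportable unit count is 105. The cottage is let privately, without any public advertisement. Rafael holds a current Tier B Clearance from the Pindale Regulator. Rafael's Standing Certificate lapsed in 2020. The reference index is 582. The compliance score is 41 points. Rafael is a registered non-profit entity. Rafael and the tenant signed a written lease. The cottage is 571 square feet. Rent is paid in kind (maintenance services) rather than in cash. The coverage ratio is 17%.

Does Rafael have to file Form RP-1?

Exception (a) is satisfied on its face — Rafael is a registered non-profit; rent is paid in kind. Turning to paragraphs (e)–(f): (e) is engaged — a current Tier 1 Waiver is held. (f) is not triggered (the reportable unit count is 105, not below 102), so (e) stands. Exception (a) does not apply.
Exception (b) does not apply: a written lease is in place.
All of (c)'s requirements are met (the number of days the property was let is 38 days, under the 44 days limit; the property is let furnished). Applying paragraphs (h)–(l): (h) would limit (c) — the space is let for business use — but (i) sets (h) aside: (i) applies — the coverage ratio is 17%, meeting the 15% threshold. (j) applies (a current Tier B Clearance is held), but yields to (k): (k) is engaged — the compliance score is 41 points, less than the 43 points limit. (l), which would lift (k), is not engaged — no current Standing Certificate is held. (c) remains available.
Exception (d) fails — the tenant is unrelated to the owner.

No — exception (c) applies; Rafael is not required to file Form RP-1.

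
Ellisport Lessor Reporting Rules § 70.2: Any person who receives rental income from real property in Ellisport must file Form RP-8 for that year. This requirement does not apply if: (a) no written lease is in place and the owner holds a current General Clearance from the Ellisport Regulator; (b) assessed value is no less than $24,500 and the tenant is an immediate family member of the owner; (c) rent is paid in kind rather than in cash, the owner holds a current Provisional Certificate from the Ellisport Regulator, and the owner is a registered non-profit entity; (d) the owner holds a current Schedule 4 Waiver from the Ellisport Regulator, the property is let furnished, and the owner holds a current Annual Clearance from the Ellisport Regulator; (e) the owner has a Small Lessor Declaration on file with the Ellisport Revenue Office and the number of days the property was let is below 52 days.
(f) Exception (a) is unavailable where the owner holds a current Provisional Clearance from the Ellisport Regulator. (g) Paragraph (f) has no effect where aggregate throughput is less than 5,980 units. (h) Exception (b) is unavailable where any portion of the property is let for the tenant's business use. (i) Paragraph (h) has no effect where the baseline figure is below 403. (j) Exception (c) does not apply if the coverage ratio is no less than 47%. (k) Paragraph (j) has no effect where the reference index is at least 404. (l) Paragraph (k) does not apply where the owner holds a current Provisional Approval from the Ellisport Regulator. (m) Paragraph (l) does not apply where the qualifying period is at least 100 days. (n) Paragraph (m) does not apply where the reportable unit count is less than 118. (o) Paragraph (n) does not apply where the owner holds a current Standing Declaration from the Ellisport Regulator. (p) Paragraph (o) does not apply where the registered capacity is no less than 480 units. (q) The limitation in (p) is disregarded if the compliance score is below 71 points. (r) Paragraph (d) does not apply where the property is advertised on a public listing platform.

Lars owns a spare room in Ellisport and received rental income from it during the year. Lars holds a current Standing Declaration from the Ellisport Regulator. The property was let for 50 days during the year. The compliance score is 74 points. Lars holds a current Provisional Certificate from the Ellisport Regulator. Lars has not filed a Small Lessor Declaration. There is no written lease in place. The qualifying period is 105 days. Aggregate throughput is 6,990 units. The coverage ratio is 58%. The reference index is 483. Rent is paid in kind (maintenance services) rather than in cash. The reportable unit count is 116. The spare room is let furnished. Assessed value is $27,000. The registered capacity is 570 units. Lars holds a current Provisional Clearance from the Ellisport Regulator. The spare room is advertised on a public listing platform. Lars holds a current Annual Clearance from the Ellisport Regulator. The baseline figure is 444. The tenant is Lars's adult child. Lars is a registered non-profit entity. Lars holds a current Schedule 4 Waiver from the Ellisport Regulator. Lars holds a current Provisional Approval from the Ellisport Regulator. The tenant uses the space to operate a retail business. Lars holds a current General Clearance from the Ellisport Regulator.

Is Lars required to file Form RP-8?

Yes — Lars must file Form RP-8.

All of (a)'s requirements are met (there is no written lease; a current General Clearance is held). Turning to paragraphs (f)–(g): (f) applies — a current Provisional Clearance is held. (g) is not engaged (aggregate throughput is 6,990 units, not less than 5,980 units), so (f) stands. So (a) is unavailable.
All of (b)'s requirements are met (assessed value is $27,000, meeting the $24,500 threshold; the tenant is an immediate family member). Turning to paragraphs (h)–(i): (h) operates against (b): the space is let for business use. (i) is not triggered (the baseline figure is 444, not below 403), so (h) stands. So (b) is unavailable.
Exception (c)'s conditions are all satisfied: rent is paid in kind; a current Provisional Certificate is held; Lars is a registered non-profit. Turning to paragraphs (j)–(q): (j) operates against (c): the coverage ratio is 58%, meeting the 47% threshold. (k) is triggered (the reference index is 483, meeting the 404 threshold), but is itself disapplied by (l): (l) operates against (k): a current Provisional Approval is held. (m) applies (the qualifying period is 105 days, meeting the 100 days threshold), but yields to (n): (n) operates against (m): the reportable unit count is 116, less than the 118 limit. (o) would limit (n) — a current Standing Declaration is held — but (p) sets (o) aside: (p) operates against (o): the registered capacity is 570 units, meeting the 480 units threshold. (q), which would lift (p), is inapplicable — the compliance score is 74 points, not below 71 points. (c) is therefore removed.
Exception (d) is satisfied on its face — a current Schedule 4 Waiver is held; the property is let furnished; a current Annual Clearance is held. However, paragraph (r) must be considered: (r) operates against (d): the property is publicly advertised. (d) is therefore removed.
Exception (e) requires that the owner has a Small Lessor Declaration on file with the Ellisport Revenue Office; but no Small Lessor Declaration is on file, so (e) is unavailable.
Every exception is unavailable, so the rule governs.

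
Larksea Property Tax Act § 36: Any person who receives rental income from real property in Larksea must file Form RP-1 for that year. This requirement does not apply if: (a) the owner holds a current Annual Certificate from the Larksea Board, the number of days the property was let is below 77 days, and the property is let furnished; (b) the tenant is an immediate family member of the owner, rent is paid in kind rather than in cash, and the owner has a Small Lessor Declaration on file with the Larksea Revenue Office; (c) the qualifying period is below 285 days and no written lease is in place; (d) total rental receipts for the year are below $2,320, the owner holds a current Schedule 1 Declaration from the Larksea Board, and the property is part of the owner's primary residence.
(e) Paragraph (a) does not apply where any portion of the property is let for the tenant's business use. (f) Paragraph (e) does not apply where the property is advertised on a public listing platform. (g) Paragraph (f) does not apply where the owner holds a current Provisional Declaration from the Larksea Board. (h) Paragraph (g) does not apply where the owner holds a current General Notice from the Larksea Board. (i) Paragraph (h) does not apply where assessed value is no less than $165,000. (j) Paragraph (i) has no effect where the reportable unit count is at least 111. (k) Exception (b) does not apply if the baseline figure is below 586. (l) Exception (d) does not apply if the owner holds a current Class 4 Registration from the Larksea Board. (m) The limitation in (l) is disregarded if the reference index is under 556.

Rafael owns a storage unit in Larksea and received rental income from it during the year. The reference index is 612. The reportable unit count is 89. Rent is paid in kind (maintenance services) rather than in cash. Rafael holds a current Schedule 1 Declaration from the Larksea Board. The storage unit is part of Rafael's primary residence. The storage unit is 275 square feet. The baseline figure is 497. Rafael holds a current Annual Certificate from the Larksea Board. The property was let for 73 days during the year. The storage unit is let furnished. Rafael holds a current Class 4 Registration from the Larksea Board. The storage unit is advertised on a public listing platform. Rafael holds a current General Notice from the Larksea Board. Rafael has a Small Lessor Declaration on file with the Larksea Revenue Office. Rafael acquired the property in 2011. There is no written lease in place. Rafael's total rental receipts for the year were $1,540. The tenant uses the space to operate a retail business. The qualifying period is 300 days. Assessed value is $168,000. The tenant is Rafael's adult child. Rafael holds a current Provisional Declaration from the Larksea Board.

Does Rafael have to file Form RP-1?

Yes — Rafael must file Form RP-1.

Exception (a) is satisfied on its face — a current Annual Certificate is held; the number of days the property was let is 73 days, below the 77 days limit; the property is let furnished. But applying paragraphs (e)–(j): (e) applies — the space is let for business use. (f) applies (the property is publicly advertised), but is displaced by (g): (g) operates against (f): a current Provisional Declaration is held. (h) is triggered (a current General Notice is held), but is itself disapplied by (i): (i) operates against (h): assessed value is $168,000, meeting the $165,000 threshold. (j), which would lift (i), is not triggered — the reportable unit count is 89, short of 111. Exception (a) does not apply.
Exception (b) is satisfied on its face — the tenant is an immediate family member; rent is paid in kind; a Small Lessor Declaration is on file. Turning to paragraph (k): (k) operates — the baseline figure is 497, below the 586 limit. (b) is therefore removed.
Exception (c) does not apply: the qualifying period is 300 days, not below 285 days.
Exception (d): total rental receipts for the year are $1,540, below the $2,320 limit; a current Schedule 1 Declaration is held; the storage unit is part of the primary residence — every condition holds. But: (l) is triggered — a current Class 4 Registration is held. (m), which would lift (l), is not triggered — the reference index is 612, not under 556. Exception (d) does not apply.
Every exception is unavailable, so the rule governs.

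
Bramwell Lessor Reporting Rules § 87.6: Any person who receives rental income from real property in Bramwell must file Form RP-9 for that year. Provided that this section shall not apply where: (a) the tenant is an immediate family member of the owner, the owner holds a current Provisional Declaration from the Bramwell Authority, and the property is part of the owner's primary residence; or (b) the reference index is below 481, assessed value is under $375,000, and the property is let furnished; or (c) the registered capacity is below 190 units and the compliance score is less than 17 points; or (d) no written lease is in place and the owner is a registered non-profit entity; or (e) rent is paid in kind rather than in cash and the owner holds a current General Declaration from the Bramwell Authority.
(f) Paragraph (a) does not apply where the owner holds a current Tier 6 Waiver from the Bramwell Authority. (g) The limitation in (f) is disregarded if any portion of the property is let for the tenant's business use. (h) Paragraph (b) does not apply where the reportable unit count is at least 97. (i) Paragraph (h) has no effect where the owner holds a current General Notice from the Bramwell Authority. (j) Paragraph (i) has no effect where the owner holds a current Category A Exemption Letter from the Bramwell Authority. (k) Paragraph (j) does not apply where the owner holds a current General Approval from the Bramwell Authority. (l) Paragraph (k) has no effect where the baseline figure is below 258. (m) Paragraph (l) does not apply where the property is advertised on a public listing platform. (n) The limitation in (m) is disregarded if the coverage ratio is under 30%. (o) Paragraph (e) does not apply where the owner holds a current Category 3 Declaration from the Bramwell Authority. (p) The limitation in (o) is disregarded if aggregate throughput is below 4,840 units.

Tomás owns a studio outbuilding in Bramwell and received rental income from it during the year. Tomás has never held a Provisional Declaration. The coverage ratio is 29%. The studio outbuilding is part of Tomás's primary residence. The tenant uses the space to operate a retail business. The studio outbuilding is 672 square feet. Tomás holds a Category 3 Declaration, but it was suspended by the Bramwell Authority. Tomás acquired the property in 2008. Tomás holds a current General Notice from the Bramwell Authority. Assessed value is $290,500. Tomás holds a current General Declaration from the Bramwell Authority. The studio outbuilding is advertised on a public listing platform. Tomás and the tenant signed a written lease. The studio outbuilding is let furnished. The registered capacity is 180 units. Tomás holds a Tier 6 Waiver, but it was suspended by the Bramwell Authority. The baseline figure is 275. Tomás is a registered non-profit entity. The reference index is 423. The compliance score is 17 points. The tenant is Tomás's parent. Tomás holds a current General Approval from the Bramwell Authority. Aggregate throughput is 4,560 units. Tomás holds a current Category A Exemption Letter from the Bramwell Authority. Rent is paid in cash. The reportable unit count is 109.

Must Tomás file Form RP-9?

Exception (a) fails — no current Provisional Declaration is held.
Exception (b)'s conditions are all satisfied: the reference index is 423, below the 481 limit; assessed value is $290,500, under the $375,000 limit; the property is let furnished. As to paragraphs (h)–(n): (h) would limit (b) — the reportable unit count is 109, meeting the 97 threshold — but (i) sets (h) aside: (i) is triggered — a current General Notice is held. (j) operates (a current Category A Exemption Letter is held), but is itself disapplied by (k): (k) operates — a current General Approval is held. (l), which would lift (k), does not operate here — the baseline figure is 275, not below 258. Exception (b) stands.
Exception (c) fails — the compliance score is 17 points, not less than 17 points.
Exception (d) fails — a written lease is in place.
Exception (e) does not apply: rent is paid in cash.

No — exception (b) applies; Tomás is not required to file Form RP-9.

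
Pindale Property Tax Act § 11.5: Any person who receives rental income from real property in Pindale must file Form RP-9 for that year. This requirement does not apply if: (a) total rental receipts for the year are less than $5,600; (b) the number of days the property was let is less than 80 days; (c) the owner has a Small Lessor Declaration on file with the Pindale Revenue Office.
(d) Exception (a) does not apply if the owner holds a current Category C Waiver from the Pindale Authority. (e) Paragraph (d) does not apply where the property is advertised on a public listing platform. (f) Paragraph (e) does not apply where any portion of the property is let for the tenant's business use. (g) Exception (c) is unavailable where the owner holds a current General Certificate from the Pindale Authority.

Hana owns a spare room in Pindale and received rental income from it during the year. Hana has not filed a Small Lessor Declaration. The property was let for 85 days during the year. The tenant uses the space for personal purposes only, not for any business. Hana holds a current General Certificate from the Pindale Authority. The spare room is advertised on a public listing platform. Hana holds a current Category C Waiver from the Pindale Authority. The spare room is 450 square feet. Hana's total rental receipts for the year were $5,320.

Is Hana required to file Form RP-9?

Exception (a) is satisfied on its face — total rental receipts for the year are $5,320, less than the $5,600 limit. As to paragraphs (d)–(f): (d) operates (a current Category C Waiver is held), but is overridden by (e): (e) operates against (d): the property is publicly advertised. (f) is inapplicable (the space is used for personal purposes only), so (e) stands. So (a) applies.
Exception (b) requires that the number of days the property was let is less than 80 days; but the number of days the property was let is 85 days, not less than 80 days, so (b) is unavailable.
Exception (c) fails — no Small Lessor Declaration is on file.

No — exception (a) applies; Hana is not required to file Form RP-9.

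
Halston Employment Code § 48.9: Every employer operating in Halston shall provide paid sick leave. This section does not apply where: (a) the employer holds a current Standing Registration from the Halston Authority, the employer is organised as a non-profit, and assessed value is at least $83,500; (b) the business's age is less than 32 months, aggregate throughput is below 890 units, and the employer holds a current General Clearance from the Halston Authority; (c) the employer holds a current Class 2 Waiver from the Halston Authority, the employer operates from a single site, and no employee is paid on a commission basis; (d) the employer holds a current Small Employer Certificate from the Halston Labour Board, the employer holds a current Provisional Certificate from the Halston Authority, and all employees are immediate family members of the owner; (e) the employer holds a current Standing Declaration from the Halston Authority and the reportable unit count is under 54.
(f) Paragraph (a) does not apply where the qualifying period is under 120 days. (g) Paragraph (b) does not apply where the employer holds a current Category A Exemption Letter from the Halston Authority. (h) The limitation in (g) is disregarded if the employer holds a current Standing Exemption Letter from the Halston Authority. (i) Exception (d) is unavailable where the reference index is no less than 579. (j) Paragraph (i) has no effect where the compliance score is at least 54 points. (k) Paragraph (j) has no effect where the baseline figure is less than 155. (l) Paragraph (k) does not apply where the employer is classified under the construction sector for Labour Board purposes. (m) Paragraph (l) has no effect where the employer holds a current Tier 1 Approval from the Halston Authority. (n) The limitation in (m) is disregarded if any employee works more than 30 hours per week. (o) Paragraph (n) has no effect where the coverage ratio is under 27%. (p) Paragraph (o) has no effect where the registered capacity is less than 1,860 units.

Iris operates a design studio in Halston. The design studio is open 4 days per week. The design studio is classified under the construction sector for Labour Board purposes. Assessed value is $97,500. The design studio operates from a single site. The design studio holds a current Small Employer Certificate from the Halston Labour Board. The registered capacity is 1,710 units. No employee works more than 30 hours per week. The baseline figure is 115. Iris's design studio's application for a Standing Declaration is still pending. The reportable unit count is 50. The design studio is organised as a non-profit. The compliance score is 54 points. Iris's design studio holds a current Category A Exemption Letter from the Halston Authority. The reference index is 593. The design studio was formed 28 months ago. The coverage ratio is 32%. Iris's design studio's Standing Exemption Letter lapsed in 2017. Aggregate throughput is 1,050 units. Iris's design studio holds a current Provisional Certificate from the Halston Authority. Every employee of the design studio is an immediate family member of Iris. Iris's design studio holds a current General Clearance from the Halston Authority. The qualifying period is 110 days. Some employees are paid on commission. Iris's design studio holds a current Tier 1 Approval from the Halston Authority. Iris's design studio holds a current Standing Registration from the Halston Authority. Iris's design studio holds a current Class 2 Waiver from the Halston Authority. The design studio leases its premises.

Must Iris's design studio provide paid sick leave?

Yes — Iris's design studio must provide paid sick leave.

Exception (a)'s conditions are all satisfied: a current Standing Registration is held; the employer is a non-profit; assessed value is $97,500, meeting the $83,500 threshold. But: (f) applies — the qualifying period is 110 days, under the 120 days limit. Exception (a) does not apply.
Exception (b) does not apply: aggregate throughput is 1,050 units, not below 890 units.
Exception (c) does not apply: some employees are paid on commission.
Exception (d)'s conditions are all satisfied: a current Small Employer Certificate is held; a current Provisional Certificate is held; every employee is an immediate family member. But applying paragraphs (i)–(p): (i) operates against (d): the reference index is 593, meeting the 579 threshold. (j) would limit (i) — the compliance score is 54 points, meeting the 54 points threshold — but (k) sets (j) aside: (k) operates against (j): the baseline figure is 115, less than the 155 limit. (l) is triggered (the design studio is classified under the construction sector), but is overridden by (m): (m) operates against (l): a current Tier 1 Approval is held. (n), which would lift (m), is not engaged — no employee exceeds 30 hours/week. (d) is therefore removed.
Exception (e) does not apply: there is no Standing Declaration in force.
None of the exceptions is available; § 48.9 applies in full.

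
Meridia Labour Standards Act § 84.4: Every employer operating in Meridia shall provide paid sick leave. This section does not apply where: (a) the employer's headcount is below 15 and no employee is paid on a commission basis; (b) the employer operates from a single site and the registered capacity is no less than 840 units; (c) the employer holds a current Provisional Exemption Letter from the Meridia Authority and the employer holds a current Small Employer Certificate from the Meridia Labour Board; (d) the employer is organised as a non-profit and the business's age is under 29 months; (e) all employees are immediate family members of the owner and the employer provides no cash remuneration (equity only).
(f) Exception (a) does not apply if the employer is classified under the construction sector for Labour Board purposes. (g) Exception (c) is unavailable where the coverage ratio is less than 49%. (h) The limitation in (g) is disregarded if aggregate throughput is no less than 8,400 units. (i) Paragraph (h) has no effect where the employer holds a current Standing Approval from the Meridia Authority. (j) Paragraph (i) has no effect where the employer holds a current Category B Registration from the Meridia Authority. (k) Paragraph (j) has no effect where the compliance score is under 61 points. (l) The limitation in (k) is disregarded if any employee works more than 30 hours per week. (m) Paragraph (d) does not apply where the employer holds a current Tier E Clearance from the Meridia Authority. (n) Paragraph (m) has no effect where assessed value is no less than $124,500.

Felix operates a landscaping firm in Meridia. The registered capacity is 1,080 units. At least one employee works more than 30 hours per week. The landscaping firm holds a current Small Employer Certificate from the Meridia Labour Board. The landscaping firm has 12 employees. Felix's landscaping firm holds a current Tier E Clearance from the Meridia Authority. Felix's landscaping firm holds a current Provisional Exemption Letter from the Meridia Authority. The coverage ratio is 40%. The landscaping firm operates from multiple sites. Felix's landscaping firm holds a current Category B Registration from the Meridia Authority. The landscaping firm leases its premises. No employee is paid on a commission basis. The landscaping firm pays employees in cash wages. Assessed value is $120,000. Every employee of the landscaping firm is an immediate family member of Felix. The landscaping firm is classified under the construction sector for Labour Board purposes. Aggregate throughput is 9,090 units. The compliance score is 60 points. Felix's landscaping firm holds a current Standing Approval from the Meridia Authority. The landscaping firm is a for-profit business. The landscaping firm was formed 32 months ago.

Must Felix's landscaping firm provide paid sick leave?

No — exception (c) applies; Felix's landscaping firm is not required to provide paid sick leave.

Exception (a): the employer's headcount is 12, below the 15 limit; no employee is paid on commission — every condition holds. However, paragraph (f) must be considered: (f) is triggered — the landscaping firm is classified under the construction sector. So (a) is unavailable.
Exception (b) fails — the employer operates from multiple sites.
Exception (c) is satisfied on its face — a current Provisional Exemption Letter is held; a current Small Employer Certificate is held. Considering the limiting provisions: (g) applies (the coverage ratio is 40%, less than the 49% limit), but is set aside by (h): (h) operates against (g): aggregate throughput is 9,090 units, meeting the 8,400 units threshold. (i) would limit (h) — a current Standing Approval is held — but (j) sets (i) aside: (j) is triggered — a current Category B Registration is held. (k) applies (the compliance score is 60 points, under the 61 points limit), but is overridden by (l): (l) operates — at least one employee exceeds 30 hours/week. (c) remains available.
Exception (d) requires that the employer is organised as a non-profit; but the employer is for-profit, so (d) is unavailable.
Exception (e) requires that the employer provides no cash remuneration (equity only); but employees are paid cash wages, so (e) is unavailable.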